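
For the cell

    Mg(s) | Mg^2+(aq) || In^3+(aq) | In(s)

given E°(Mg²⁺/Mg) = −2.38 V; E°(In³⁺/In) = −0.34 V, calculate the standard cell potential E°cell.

By convention the left-hand electrode in cell notation is the anode (oxidation) and the right-hand electrode is the cathode (reduction).
E°cell = E°(right) − E°(left) = −0.34 − (−2.38) = +2.04 V.

+2.04 V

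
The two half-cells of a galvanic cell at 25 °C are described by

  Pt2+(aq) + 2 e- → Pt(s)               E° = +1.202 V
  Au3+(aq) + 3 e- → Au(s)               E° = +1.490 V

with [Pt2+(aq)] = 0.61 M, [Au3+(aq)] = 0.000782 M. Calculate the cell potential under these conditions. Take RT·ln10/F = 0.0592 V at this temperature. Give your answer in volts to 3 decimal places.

Since E°(Au³⁺/Au) > E°(Pt²⁺/Pt), Au³⁺/Au serves as the cathode.
The standard potential is +1.490 − (+1.202) = +0.288 V and the balanced reaction transfers n = 6 electrons.
For the overall reaction 2 Au3+(aq) + 3 Pt(s) → 2 Au(s) + 3 Pt2+(aq), Q = [Pt2+(aq)]^3 / [Au3+(aq)]^2 = 3.71×10^5, giving log Q = 5.570.
By the Nernst equation, E = +0.288 − (0.0592/6)·(5.570) = +0.233 V.

+0.233 V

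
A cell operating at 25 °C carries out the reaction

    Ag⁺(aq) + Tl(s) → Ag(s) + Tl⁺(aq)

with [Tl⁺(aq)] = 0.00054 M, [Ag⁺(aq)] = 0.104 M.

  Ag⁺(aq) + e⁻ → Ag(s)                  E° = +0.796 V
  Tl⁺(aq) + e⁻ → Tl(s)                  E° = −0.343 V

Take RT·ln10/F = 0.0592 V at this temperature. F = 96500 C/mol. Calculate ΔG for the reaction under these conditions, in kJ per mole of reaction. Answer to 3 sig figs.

With Ag⁺/Ag reduced at the cathode, E°cell = +0.796 − (−0.343) = +1.139 V and n = 1.
Q = [Tl⁺(aq)] / [Ag⁺(aq)] = 0.00519, so log Q = −2.285 and E = +1.139 − (0.0592/1)(−2.285) = +1.2743 V.
Finally ΔG = −nFE = −(1)(96500 C/mol)(+1.2743 V) = −123 kJ/mol.

−123 kJ/mol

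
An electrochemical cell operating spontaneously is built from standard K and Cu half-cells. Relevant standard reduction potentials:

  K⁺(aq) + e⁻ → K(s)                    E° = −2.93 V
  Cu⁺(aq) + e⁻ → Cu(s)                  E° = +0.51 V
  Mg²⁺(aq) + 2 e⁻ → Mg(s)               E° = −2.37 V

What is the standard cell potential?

+3.44 V

The Cu⁺/Cu couple has the higher E°, so Cu ion is reduced (cathode) and K is oxidized (anode).
E°cell = E°(cathode) − E°(anode) = +0.51 − (−2.93) = +3.44 V.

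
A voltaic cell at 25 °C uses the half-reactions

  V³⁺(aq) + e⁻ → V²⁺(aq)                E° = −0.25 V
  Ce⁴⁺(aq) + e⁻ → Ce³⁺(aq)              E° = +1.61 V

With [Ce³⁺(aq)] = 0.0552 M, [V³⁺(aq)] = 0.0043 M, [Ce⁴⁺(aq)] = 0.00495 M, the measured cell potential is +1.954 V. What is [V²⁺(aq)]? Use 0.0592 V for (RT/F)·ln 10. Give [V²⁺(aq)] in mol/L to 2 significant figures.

1.9 M

The Ce⁴⁺/Ce³⁺ couple has the larger reduction potential, so it is the cathode: E°cell = +1.61 − (−0.25) = +1.86 V and n = 1.
Rearranging E = E° − (0.0592/n)·log Q gives log Q = 1(+1.86 − (+1.954))/0.0592 = −1.588.
For Ce⁴⁺(aq) + V²⁺(aq) → Ce³⁺(aq) + V³⁺(aq), the reaction quotient is Q = ([Ce³⁺(aq)]·[V³⁺(aq)]) / ([Ce⁴⁺(aq)]·[V²⁺(aq)]).
Solving for the unknown gives log [V²⁺(aq)] = 0.269, so [V²⁺(aq)] ≈ 1.9 M.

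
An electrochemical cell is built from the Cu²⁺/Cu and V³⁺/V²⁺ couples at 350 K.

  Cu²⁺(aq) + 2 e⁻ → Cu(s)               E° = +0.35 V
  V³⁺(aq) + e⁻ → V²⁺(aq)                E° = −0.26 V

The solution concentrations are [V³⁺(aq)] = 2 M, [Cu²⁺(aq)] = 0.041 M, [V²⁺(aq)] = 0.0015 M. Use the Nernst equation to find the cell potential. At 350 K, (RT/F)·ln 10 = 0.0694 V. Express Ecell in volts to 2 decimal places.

Since E°(Cu²⁺/Cu) > E°(V³⁺/V²⁺), Cu²⁺/Cu serves as the cathode.
E°cell = E°cat − E°an = +0.35 − (−0.26) = +0.61 V; n = 2.
For the overall reaction Cu²⁺(aq) + 2 V²⁺(aq) → Cu(s) + 2 V³⁺(aq), Q = [V³⁺(aq)]^2 / ([Cu²⁺(aq)]·[V²⁺(aq)]^2) = 4.34×10^7, giving log Q = 7.637.
By the Nernst equation, E = +0.61 − (0.0694/2)·(7.637) = +0.34 V.

+0.34 V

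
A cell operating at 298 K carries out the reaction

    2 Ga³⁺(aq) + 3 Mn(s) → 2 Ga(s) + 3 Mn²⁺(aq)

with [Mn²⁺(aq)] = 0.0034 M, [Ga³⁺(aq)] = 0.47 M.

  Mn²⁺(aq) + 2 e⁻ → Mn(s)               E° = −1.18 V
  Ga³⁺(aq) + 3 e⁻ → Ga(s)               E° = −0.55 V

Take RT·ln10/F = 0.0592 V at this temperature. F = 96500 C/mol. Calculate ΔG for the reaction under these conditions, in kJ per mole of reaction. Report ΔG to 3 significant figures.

−403 kJ/mol

E°cell = −0.55 − (−1.18) = +0.63 V; the balanced reaction transfers n = 6 electrons.
Here Q = [Mn²⁺(aq)]^3 / [Ga³⁺(aq)]^2 = 1.78×10^−7 (log Q = −6.750), giving E = +0.63 − (0.0592/6)·(−6.750) = +0.6966 V.
ΔG = −nFE = −(6)(96500)(+0.6966) J/mol = −403 kJ/mol.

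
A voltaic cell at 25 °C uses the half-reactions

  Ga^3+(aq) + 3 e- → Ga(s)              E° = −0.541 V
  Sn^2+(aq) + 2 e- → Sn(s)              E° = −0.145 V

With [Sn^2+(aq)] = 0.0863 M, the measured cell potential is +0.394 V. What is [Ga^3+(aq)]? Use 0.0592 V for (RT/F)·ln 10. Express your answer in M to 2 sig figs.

0.032 M

Sn²⁺/Sn is the cathode (higher E°); E°cell = −0.145 − (−0.541) = +0.396 V with n = 6.
From the Nernst equation, log Q = n(E° − E)/0.0592 = 6·(+0.396 − (+0.394))/0.0592 = 0.203.
The balanced reaction is 3 Sn^2+(aq) + 2 Ga(s) → 3 Sn(s) + 2 Ga^3+(aq), so Q = [Ga^3+(aq)]^2 / [Sn^2+(aq)]^3.
Solving for the unknown gives log [Ga^3+(aq)] = −1.494, so [Ga^3+(aq)] ≈ 0.032 M.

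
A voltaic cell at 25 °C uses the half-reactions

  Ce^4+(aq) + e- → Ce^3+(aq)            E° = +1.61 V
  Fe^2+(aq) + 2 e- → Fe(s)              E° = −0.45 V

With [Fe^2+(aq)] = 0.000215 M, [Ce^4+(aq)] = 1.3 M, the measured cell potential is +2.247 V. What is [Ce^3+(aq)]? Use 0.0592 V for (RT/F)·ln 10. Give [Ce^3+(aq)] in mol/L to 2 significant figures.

The Ce⁴⁺/Ce³⁺ couple has the larger reduction potential, so it is the cathode: E°cell = +1.61 − (−0.45) = +2.06 V and n = 2.
Since E = E° − (0.0592/n)·log Q, log Q = n(E° − E)/0.0592 = −6.318.
For 2 Ce^4+(aq) + Fe(s) → 2 Ce^3+(aq) + Fe^2+(aq), the reaction quotient is Q = ([Ce^3+(aq)]^2·[Fe^2+(aq)]) / [Ce^4+(aq)]^2.
Solving for the unknown gives log [Ce^3+(aq)] = −1.211, so [Ce^3+(aq)] ≈ 0.062 M.

0.062 M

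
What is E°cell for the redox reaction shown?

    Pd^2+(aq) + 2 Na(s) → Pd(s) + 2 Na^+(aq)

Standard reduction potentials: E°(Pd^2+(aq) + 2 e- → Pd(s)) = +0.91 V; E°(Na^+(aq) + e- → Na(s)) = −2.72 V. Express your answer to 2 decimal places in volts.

+3.63 V

Pd^2+(aq) gains electrons, so the Pd²⁺/Pd couple is the cathode; the Na⁺/Na couple is the anode.
E°cell = E°(cathode) − E°(anode) = +0.91 − (−2.72) = +3.63 V.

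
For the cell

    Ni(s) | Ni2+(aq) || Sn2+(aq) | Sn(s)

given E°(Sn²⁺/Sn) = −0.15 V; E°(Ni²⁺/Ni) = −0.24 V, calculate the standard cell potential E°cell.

+0.09 V

By convention the left-hand electrode in cell notation is the anode (oxidation) and the right-hand electrode is the cathode (reduction).
E°cell = E°(right) − E°(left) = −0.15 − (−0.24) = +0.09 V.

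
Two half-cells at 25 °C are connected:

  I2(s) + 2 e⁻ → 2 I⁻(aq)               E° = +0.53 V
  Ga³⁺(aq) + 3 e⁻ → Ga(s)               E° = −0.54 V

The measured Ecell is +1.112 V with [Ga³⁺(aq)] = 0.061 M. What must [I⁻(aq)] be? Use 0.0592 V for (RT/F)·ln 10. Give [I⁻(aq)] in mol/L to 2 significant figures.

0.50 M

I₂/I⁻ is the cathode (higher E°); E°cell = +0.53 − (−0.54) = +1.07 V with n = 6.
Since E = E° − (0.0592/n)·log Q, log Q = n(E° − E)/0.0592 = −4.257.
The balanced reaction is 3 I2(s) + 2 Ga(s) → 6 I⁻(aq) + 2 Ga³⁺(aq), so Q = [I⁻(aq)]^6·[Ga³⁺(aq)]^2.
Substituting the known concentrations and solving, log [I⁻(aq)] = −0.305 and [I⁻(aq)] = 0.50 M.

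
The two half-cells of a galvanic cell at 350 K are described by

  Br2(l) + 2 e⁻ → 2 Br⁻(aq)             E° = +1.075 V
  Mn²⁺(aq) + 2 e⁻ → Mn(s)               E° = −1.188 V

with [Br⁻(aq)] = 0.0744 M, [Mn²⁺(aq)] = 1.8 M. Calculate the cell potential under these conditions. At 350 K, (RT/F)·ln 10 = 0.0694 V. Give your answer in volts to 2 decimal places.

Since E°(Br₂/Br⁻) > E°(Mn²⁺/Mn), Br₂/Br⁻ serves as the cathode.
E°cell = E°cat − E°an = +1.075 − (−1.188) = +2.263 V; n = 2.
For the overall reaction Br2(l) + Mn(s) → 2 Br⁻(aq) + Mn²⁺(aq), Q = [Br⁻(aq)]^2·[Mn²⁺(aq)] = 0.00996, giving log Q = −2.002.
E = E° − (0.0694/n)·log Q = +2.263 − (0.0694/2)(−2.002) = +2.33 V.

+2.33 V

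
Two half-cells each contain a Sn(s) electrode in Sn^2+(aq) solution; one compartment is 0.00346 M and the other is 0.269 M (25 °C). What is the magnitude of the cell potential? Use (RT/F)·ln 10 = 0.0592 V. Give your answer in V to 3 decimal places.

0.056 V

For a concentration cell E°cell = 0, since both electrodes use the same couple.
The compartment with the higher Sn^2+(aq) concentration (0.269 M) acts as the cathode; ions are reduced there and produced at the dilute (0.00346 M) anode.
With n = 2, Ecell = −(0.0592/2)·log([dilute]/[conc]) = −(0.0592/2)·log(0.00346/0.269) = +0.056 V.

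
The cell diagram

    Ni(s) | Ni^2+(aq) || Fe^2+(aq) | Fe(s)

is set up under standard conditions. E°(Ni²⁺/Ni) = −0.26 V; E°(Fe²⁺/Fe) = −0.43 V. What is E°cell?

−0.17 V

By convention the left-hand electrode in cell notation is the anode (oxidation) and the right-hand electrode is the cathode (reduction).
E°cell = E°(right) − E°(left) = −0.43 − (−0.26) = −0.17 V.
The negative sign shows that, as written, the cell would require an external voltage to drive the reaction.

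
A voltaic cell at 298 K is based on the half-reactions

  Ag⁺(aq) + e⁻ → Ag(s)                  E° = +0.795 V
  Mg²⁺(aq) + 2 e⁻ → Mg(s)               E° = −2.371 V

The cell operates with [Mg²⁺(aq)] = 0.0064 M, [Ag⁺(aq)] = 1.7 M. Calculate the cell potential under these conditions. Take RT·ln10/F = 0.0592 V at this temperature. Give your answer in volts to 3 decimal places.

Ag⁺/Ag is reduced (cathode, E° = +0.795 V) and Mg²⁺/Mg is oxidized (anode).
E°cell = E°cat − E°an = +0.795 − (−2.371) = +3.166 V; n = 2.
For the overall reaction 2 Ag⁺(aq) + Mg(s) → 2 Ag(s) + Mg²⁺(aq), Q = [Mg²⁺(aq)] / [Ag⁺(aq)]^2 = 0.00221, giving log Q = −2.655.
Applying E = E° − (RT ln10/nF)·log Q gives +3.166 − (0.0592/2)(−2.655) = +3.245 V.

+3.245 V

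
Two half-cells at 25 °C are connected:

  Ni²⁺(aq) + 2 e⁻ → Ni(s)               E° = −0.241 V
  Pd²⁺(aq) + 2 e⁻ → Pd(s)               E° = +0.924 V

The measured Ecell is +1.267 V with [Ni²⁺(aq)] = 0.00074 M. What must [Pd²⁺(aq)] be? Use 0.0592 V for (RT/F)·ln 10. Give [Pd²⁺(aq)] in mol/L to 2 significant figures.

With Pd²⁺/Pd at the cathode and Ni²⁺/Ni at the anode, E°cell = +0.924 − (−0.241) = +1.165 V (n = 2).
From the Nernst equation, log Q = n(E° − E)/0.0592 = 2·(+1.165 − (+1.267))/0.0592 = −3.446.
The balanced reaction is Pd²⁺(aq) + Ni(s) → Pd(s) + Ni²⁺(aq), so Q = [Ni²⁺(aq)] / [Pd²⁺(aq)].
Substituting the known concentrations and solving, log [Pd²⁺(aq)] = 0.315 and [Pd²⁺(aq)] = 2.1 M.

2.1 M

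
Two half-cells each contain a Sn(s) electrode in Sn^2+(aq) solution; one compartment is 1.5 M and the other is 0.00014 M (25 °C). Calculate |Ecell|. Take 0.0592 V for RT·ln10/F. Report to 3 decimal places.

0.119 V

For a concentration cell E°cell = 0, since both electrodes use the same couple.
The compartment with the higher Sn^2+(aq) concentration (1.5 M) acts as the cathode; ions are reduced there and produced at the dilute (0.00014 M) anode.
With n = 2, Ecell = −(0.0592/2)·log([dilute]/[conc]) = −(0.0592/2)·log(0.00014/1.5) = +0.119 V.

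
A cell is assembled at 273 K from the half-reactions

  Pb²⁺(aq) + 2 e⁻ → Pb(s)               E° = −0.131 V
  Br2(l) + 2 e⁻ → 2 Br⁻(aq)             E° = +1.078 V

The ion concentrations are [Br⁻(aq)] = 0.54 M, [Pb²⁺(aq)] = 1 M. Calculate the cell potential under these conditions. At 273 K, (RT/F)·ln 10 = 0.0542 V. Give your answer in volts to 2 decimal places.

The Br₂/Br⁻ couple has the more positive E°, so it is the cathode; Pb²⁺/Pb is the anode.
E°cell = +1.078 − (−0.131) = +1.209 V, with n = 2 electrons transferred.
The balanced reaction is Br2(l) + Pb(s) → 2 Br⁻(aq) + Pb²⁺(aq), so Q = [Br⁻(aq)]^2·[Pb²⁺(aq)] = 0.292 and log Q = −0.535.
E = E° − (0.0542/n)·log Q = +1.209 − (0.0542/2)(−0.535) = +1.22 V.

+1.22 V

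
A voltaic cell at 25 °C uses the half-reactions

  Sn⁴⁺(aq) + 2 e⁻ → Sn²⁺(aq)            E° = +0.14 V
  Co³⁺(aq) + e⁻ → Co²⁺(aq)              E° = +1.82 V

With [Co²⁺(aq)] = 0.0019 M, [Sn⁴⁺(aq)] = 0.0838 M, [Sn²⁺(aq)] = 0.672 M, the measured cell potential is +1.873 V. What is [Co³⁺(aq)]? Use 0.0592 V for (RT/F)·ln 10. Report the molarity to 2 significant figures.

Co³⁺/Co²⁺ is the cathode (higher E°); E°cell = +1.82 − (+0.14) = +1.68 V with n = 2.
Rearranging E = E° − (0.0592/n)·log Q gives log Q = 2(+1.68 − (+1.873))/0.0592 = −6.520.
For 2 Co³⁺(aq) + Sn²⁺(aq) → 2 Co²⁺(aq) + Sn⁴⁺(aq), the reaction quotient is Q = ([Co²⁺(aq)]^2·[Sn⁴⁺(aq)]) / ([Co³⁺(aq)]^2·[Sn²⁺(aq)]).
Solving for the unknown gives log [Co³⁺(aq)] = 0.087, so [Co³⁺(aq)] ≈ 1.2 M.

1.2 M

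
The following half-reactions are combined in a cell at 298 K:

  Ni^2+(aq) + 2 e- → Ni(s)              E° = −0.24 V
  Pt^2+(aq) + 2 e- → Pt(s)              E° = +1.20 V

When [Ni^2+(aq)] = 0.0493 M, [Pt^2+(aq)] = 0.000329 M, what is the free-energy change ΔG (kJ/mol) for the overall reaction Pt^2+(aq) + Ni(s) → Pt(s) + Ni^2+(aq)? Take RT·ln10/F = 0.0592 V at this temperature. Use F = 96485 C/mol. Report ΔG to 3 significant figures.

With Pt²⁺/Pt reduced at the cathode, E°cell = +1.20 − (−0.24) = +1.44 V and n = 2.
The reaction quotient is [Ni^2+(aq)] / [Pt^2+(aq)] = 150; by Nernst, E = +1.44 − (0.0592/2)(2.176) = +1.3756 V.
Finally ΔG = −nFE = −(2)(96485 C/mol)(+1.3756 V) = −265 kJ/mol.

−265 kJ/mol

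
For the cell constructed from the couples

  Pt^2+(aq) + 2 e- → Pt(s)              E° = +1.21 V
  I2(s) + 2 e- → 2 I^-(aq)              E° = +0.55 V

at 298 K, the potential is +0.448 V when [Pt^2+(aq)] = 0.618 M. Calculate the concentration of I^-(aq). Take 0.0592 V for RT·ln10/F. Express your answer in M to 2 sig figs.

0.00033 M

The Pt²⁺/Pt couple has the larger reduction potential, so it is the cathode: E°cell = +1.21 − (+0.55) = +0.66 V and n = 2.
From the Nernst equation, log Q = n(E° − E)/0.0592 = 2·(+0.66 − (+0.448))/0.0592 = 7.162.
Balancing electrons gives Pt^2+(aq) + 2 I^-(aq) → Pt(s) + I2(s); thus Q = 1 / ([Pt^2+(aq)]·[I^-(aq)]^2).
Isolating [I^-(aq)] in Q = 10^{7.162} yields log [I^-(aq)] = −3.476, i.e. 0.00033 M.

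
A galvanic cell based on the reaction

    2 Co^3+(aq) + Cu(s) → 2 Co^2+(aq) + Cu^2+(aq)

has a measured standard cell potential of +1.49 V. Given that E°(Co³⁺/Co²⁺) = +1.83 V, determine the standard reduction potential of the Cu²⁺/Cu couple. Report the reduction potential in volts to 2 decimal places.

+0.34 V

In the reaction as written the Co³⁺/Co²⁺ couple is reduced (cathode) and Cu²⁺/Cu is oxidized (anode), so E°cell = E°(Co³⁺/Co²⁺) − E°(Cu²⁺/Cu).
E°(Cu²⁺/Cu) = E°(cathode) − E°cell = +1.83 − (+1.49) = +0.34 V.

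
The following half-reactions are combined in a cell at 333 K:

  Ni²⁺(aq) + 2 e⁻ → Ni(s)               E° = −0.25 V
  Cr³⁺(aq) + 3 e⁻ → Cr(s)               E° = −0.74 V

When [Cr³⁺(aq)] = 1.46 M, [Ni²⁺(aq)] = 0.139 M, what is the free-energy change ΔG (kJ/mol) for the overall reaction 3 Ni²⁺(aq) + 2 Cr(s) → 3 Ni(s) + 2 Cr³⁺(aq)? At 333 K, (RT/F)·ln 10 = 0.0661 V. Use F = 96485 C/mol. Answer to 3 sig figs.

−265 kJ/mol

The standard cell potential is −0.25 − (−0.74) = +0.49 V, with n = 6 electrons in the balanced equation.
Here Q = [Cr³⁺(aq)]^2 / [Ni²⁺(aq)]^3 = 794 (log Q = 2.900), giving E = +0.49 − (0.0661/6)·(2.900) = +0.4581 V.
Finally ΔG = −nFE = −(6)(96485 C/mol)(+0.4581 V) = −265 kJ/mol.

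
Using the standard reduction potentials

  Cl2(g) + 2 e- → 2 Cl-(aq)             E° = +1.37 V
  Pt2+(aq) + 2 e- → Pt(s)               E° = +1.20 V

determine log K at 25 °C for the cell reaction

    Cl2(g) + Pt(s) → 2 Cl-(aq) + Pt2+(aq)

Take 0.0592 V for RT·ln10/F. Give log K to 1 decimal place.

The Cl₂/Cl⁻ couple is reduced (cathode); E°cell = +1.37 − (+1.20) = +0.17 V with n = 2.
At equilibrium E = 0, so log K = nE°cell / 0.0592 = (2)(+0.17) / 0.0592 = 5.7.

log K = 5.7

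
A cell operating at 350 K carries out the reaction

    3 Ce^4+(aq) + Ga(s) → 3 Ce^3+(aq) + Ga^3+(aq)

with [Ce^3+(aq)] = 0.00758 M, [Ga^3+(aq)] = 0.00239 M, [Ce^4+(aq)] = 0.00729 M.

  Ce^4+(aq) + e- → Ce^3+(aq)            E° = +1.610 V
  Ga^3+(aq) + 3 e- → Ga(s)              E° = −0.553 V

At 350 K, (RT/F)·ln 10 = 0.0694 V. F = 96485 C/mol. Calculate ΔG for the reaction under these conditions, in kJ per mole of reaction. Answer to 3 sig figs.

With Ce⁴⁺/Ce³⁺ reduced at the cathode, E°cell = +1.610 − (−0.553) = +2.163 V and n = 3.
The reaction quotient is ([Ce^3+(aq)]^3·[Ga^3+(aq)]) / [Ce^4+(aq)]^3 = 0.00269; by Nernst, E = +2.163 − (0.0694/3)(−2.571) = +2.2225 V.
Then ΔG = −nFE = −3 × 96485 × +2.2225 J/mol = −643 kJ/mol.

−643 kJ/mol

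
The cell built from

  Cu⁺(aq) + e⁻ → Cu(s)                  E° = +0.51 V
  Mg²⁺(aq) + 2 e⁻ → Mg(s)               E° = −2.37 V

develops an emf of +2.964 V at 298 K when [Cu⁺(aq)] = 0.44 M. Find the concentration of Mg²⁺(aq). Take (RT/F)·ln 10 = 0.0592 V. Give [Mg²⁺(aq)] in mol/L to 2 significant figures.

0.00028 M

Cu⁺/Cu is the cathode (higher E°); E°cell = +0.51 − (−2.37) = +2.88 V with n = 2.
Rearranging E = E° − (0.0592/n)·log Q gives log Q = 2(+2.88 − (+2.964))/0.0592 = −2.838.
The balanced reaction is 2 Cu⁺(aq) + Mg(s) → 2 Cu(s) + Mg²⁺(aq), so Q = [Mg²⁺(aq)] / [Cu⁺(aq)]^2.
Substituting the known concentrations and solving, log [Mg²⁺(aq)] = −3.551 and [Mg²⁺(aq)] = 0.00028 M.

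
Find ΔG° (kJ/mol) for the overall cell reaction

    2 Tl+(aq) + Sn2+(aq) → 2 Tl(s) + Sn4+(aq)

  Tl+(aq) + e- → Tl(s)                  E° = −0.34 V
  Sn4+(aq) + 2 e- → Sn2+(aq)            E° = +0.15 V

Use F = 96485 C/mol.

In the reaction as written Tl+(aq) is reduced, so the Tl⁺/Tl couple is the cathode and Sn⁴⁺/Sn²⁺ is the anode.
E°cell = −0.34 − (+0.15) = −0.49 V; balancing electrons gives n = 2.
ΔG° = −nFE°cell = −(2)(96485)(−0.49) J/mol = +94.6 kJ/mol.

+94.6 kJ/mol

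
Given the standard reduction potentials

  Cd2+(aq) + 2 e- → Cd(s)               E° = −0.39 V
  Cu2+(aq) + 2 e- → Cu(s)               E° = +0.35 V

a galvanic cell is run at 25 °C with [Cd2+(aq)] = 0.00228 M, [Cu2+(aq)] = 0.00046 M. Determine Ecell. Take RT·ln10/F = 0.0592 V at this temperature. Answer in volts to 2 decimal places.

+0.72 V

The Cu²⁺/Cu couple has the more positive E°, so it is the cathode; Cd²⁺/Cd is the anode.
E°cell = E°cat − E°an = +0.35 − (−0.39) = +0.74 V; n = 2.
The balanced reaction is Cu2+(aq) + Cd(s) → Cu(s) + Cd2+(aq), so Q = [Cd2+(aq)] / [Cu2+(aq)] = 4.96 and log Q = 0.695.
E = E° − (0.0592/n)·log Q = +0.74 − (0.0592/2)(0.695) = +0.72 V.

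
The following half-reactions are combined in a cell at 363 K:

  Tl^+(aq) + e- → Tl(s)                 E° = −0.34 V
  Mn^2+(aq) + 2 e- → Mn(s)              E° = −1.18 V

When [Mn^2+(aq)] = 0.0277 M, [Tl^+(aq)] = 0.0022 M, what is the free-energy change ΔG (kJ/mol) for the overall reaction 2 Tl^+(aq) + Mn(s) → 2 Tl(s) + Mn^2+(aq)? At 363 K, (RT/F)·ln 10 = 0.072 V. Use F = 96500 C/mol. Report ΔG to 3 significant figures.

The standard cell potential is −0.34 − (−1.18) = +0.84 V, with n = 2 electrons in the balanced equation.
The reaction quotient is [Mn^2+(aq)] / [Tl^+(aq)]^2 = 5.72×10^3; by Nernst, E = +0.84 − (0.072/2)(3.758) = +0.7047 V.
ΔG = −nFE = −(2)(96500)(+0.7047) J/mol = −136 kJ/mol.

−136 kJ/mol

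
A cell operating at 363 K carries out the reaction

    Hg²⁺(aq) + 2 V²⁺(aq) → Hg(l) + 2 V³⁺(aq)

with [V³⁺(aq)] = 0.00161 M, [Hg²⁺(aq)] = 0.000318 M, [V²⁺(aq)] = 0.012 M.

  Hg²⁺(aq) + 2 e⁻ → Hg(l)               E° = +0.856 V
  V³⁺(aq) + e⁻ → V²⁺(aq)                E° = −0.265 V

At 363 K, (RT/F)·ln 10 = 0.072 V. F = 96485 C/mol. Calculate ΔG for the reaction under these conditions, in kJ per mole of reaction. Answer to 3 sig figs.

−204 kJ/mol

The standard cell potential is +0.856 − (−0.265) = +1.121 V, with n = 2 electrons in the balanced equation.
Q = [V³⁺(aq)]^2 / ([Hg²⁺(aq)]·[V²⁺(aq)]^2) = 56.6, so log Q = 1.753 and E = +1.121 − (0.072/2)(1.753) = +1.0579 V.
Finally ΔG = −nFE = −(2)(96485 C/mol)(+1.0579 V) = −204 kJ/mol.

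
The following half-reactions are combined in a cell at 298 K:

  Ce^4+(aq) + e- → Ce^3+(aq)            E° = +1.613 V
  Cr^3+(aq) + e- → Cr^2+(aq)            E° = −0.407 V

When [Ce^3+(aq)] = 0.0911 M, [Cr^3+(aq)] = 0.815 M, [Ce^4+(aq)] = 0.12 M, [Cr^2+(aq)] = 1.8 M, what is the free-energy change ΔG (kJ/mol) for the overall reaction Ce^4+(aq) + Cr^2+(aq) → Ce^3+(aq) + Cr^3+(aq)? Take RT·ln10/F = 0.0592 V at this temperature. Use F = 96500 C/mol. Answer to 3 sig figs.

−198 kJ/mol

The standard cell potential is +1.613 − (−0.407) = +2.020 V, with n = 1 electron in the balanced equation.
Q = ([Ce^3+(aq)]·[Cr^3+(aq)]) / ([Ce^4+(aq)]·[Cr^2+(aq)]) = 0.344, so log Q = −0.464 and E = +2.020 − (0.0592/1)(−0.464) = +2.0475 V.
Finally ΔG = −nFE = −(1)(96500 C/mol)(+2.0475 V) = −198 kJ/mol.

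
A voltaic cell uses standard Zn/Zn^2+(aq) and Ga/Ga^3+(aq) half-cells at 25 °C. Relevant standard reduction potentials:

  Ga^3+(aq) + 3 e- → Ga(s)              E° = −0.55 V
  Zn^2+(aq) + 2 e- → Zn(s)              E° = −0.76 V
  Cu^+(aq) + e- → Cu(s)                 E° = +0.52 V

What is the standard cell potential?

+0.21 V

The Ga³⁺/Ga couple has the higher E°, so Ga ion is reduced (cathode) and Zn is oxidized (anode).
E°cell = E°(cathode) − E°(anode) = −0.55 − (−0.76) = +0.21 V.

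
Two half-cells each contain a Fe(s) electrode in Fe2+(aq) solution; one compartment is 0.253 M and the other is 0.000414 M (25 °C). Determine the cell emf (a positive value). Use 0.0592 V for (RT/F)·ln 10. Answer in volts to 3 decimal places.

For a concentration cell E°cell = 0, since both electrodes use the same couple.
The compartment with the higher Fe2+(aq) concentration (0.253 M) acts as the cathode; ions are reduced there and produced at the dilute (0.000414 M) anode.
With n = 2, Ecell = −(0.0592/2)·log([dilute]/[conc]) = −(0.0592/2)·log(0.000414/0.253) = +0.082 V.

0.082 V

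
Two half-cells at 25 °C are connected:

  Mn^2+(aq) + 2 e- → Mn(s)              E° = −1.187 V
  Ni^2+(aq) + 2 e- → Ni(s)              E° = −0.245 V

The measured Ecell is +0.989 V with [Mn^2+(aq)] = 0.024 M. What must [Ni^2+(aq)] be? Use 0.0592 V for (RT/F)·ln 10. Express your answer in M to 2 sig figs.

The Ni²⁺/Ni couple has the larger reduction potential, so it is the cathode: E°cell = −0.245 − (−1.187) = +0.942 V and n = 2.
Rearranging E = E° − (0.0592/n)·log Q gives log Q = 2(+0.942 − (+0.989))/0.0592 = −1.588.
Balancing electrons gives Ni^2+(aq) + Mn(s) → Ni(s) + Mn^2+(aq); thus Q = [Mn^2+(aq)] / [Ni^2+(aq)].
Solving for the unknown gives log [Ni^2+(aq)] = −0.032, so [Ni^2+(aq)] ≈ 0.93 M.

0.93 M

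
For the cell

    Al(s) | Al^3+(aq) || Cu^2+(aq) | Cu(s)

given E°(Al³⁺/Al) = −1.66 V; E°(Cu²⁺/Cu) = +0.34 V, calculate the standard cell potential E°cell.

+2.00 V

By convention the left-hand electrode in cell notation is the anode (oxidation) and the right-hand electrode is the cathode (reduction).
E°cell = E°(right) − E°(left) = +0.34 − (−1.66) = +2.00 V.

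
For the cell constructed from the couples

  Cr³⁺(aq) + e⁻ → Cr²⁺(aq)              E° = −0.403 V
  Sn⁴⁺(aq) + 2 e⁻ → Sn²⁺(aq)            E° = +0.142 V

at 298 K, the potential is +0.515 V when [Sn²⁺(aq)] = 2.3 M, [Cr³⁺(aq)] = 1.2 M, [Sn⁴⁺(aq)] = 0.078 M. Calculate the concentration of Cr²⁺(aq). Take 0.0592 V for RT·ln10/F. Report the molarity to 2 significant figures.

The Sn⁴⁺/Sn²⁺ couple has the larger reduction potential, so it is the cathode: E°cell = +0.142 − (−0.403) = +0.545 V and n = 2.
Rearranging E = E° − (0.0592/n)·log Q gives log Q = 2(+0.545 − (+0.515))/0.0592 = 1.014.
For Sn⁴⁺(aq) + 2 Cr²⁺(aq) → Sn²⁺(aq) + 2 Cr³⁺(aq), the reaction quotient is Q = ([Sn²⁺(aq)]·[Cr³⁺(aq)]^2) / ([Sn⁴⁺(aq)]·[Cr²⁺(aq)]^2).
Isolating [Cr²⁺(aq)] in Q = 10^{1.014} yields log [Cr²⁺(aq)] = 0.307, i.e. 2.0 M.

2.0 M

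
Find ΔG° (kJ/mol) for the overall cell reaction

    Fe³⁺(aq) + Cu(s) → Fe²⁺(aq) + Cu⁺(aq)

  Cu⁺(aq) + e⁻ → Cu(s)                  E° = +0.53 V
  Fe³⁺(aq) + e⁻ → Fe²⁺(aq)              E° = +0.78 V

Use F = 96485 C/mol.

−24.1 kJ/mol

In the reaction as written Fe³⁺(aq) is reduced, so the Fe³⁺/Fe²⁺ couple is the cathode and Cu⁺/Cu is the anode.
E°cell = +0.78 − (+0.53) = +0.25 V; balancing electrons gives n = 1.
ΔG° = −nFE°cell = −(1)(96485)(+0.25) J/mol = −24.1 kJ/mol.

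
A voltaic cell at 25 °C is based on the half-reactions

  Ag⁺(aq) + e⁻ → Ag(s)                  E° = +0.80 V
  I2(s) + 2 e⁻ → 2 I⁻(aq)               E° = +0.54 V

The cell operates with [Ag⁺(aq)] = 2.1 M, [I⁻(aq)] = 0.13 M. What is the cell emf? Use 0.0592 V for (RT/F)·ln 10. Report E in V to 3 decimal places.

Ag⁺/Ag is reduced (cathode, E° = +0.80 V) and I₂/I⁻ is oxidized (anode).
The standard potential is +0.80 − (+0.54) = +0.26 V and the balanced reaction transfers n = 2 electrons.
For the overall reaction 2 Ag⁺(aq) + 2 I⁻(aq) → 2 Ag(s) + I2(s), Q = 1 / ([Ag⁺(aq)]^2·[I⁻(aq)]^2) = 13.4, giving log Q = 1.128.
E = E° − (0.0592/n)·log Q = +0.26 − (0.0592/2)(1.128) = +0.227 V.

+0.227 V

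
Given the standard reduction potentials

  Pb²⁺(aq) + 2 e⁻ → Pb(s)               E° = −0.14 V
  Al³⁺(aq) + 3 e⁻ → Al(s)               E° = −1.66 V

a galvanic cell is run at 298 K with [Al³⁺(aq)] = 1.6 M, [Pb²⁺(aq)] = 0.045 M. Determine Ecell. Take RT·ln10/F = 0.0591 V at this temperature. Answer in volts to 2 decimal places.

+1.48 V

The Pb²⁺/Pb couple has the more positive E°, so it is the cathode; Al³⁺/Al is the anode.
E°cell = E°cat − E°an = −0.14 − (−1.66) = +1.52 V; n = 6.
Balancing gives 3 Pb²⁺(aq) + 2 Al(s) → 3 Pb(s) + 2 Al³⁺(aq); hence Q = [Al³⁺(aq)]^2 / [Pb²⁺(aq)]^3 = 2.81×10^4 (log Q = 4.449).
E = E° − (0.0591/n)·log Q = +1.52 − (0.0591/6)(4.449) = +1.48 V.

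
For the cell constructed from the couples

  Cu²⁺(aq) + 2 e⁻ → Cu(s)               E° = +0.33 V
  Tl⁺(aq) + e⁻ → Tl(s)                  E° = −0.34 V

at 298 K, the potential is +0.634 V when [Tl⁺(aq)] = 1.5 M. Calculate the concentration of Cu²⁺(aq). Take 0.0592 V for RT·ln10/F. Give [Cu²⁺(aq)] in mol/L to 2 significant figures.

Cu²⁺/Cu is the cathode (higher E°); E°cell = +0.33 − (−0.34) = +0.67 V with n = 2.
Since E = E° − (0.0592/n)·log Q, log Q = n(E° − E)/0.0592 = 1.216.
Balancing electrons gives Cu²⁺(aq) + 2 Tl(s) → Cu(s) + 2 Tl⁺(aq); thus Q = [Tl⁺(aq)]^2 / [Cu²⁺(aq)].
Isolating [Cu²⁺(aq)] in Q = 10^{1.216} yields log [Cu²⁺(aq)] = −0.864, i.e. 0.14 M.

0.14 M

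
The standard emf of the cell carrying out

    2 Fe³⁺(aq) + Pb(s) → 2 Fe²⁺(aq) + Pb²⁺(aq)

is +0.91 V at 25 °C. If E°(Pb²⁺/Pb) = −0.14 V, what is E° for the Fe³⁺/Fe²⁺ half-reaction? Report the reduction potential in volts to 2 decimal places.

+0.77 V

In the reaction as written the Fe³⁺/Fe²⁺ couple is reduced (cathode) and Pb²⁺/Pb is oxidized (anode), so E°cell = E°(Fe³⁺/Fe²⁺) − E°(Pb²⁺/Pb).
E°(Fe³⁺/Fe²⁺) = E°cell + E°(anode) = +0.91 + (−0.14) = +0.77 V.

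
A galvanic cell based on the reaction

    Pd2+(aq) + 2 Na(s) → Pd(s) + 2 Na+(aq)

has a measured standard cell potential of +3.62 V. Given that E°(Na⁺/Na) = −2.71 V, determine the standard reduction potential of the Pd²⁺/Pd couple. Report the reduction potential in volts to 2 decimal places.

+0.91 V

In the reaction as written the Pd²⁺/Pd couple is reduced (cathode) and Na⁺/Na is oxidized (anode), so E°cell = E°(Pd²⁺/Pd) − E°(Na⁺/Na).
E°(Pd²⁺/Pd) = E°cell + E°(anode) = +3.62 + (−2.71) = +0.91 V.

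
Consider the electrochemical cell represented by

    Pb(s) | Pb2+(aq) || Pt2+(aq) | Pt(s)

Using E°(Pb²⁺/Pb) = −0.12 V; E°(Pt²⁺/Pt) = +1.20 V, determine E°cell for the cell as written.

By convention the left-hand electrode in cell notation is the anode (oxidation) and the right-hand electrode is the cathode (reduction).
E°cell = E°(right) − E°(left) = +1.20 − (−0.12) = +1.32 V.

+1.32 V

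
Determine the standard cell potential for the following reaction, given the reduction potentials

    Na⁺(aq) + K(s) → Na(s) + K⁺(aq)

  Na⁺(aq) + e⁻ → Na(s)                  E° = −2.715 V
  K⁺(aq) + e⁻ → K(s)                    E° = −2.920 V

+0.205 V

In the reaction as written, Na⁺(aq) is reduced (cathode) and K⁺(aq) is produced by oxidation at the anode.
E°cell = E°(cathode) − E°(anode) = −2.715 − (−2.920) = +0.205 V.
The positive value indicates the reaction is spontaneous as written.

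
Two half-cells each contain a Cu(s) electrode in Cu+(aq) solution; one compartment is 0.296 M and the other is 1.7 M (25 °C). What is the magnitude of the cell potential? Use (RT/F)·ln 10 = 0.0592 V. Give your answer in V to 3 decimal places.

For a concentration cell E°cell = 0, since both electrodes use the same couple.
The compartment with the higher Cu+(aq) concentration (1.7 M) acts as the cathode; ions are reduced there and produced at the dilute (0.296 M) anode.
With n = 1, Ecell = −(0.0592/1)·log([dilute]/[conc]) = −(0.0592/1)·log(0.296/1.7) = +0.045 V.

0.045 V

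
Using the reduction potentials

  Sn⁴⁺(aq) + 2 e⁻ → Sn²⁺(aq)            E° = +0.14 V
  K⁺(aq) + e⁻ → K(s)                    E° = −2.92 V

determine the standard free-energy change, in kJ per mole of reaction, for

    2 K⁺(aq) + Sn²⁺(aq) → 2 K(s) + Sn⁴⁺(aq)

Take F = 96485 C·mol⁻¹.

+590 kJ/mol

In the reaction as written K⁺(aq) is reduced, so the K⁺/K couple is the cathode and Sn⁴⁺/Sn²⁺ is the anode.
E°cell = −2.92 − (+0.14) = −3.06 V; balancing electrons gives n = 2.
ΔG° = −nFE°cell = −(2)(96485)(−3.06) J/mol = +590 kJ/mol.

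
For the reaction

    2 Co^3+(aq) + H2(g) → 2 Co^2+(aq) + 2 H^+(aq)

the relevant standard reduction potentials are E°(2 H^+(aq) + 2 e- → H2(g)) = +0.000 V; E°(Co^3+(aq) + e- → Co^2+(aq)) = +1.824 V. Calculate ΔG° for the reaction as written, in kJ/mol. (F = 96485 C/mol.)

−352 kJ/mol

In the reaction as written Co^3+(aq) is reduced, so the Co³⁺/Co²⁺ couple is the cathode and 2H⁺/H₂ is the anode.
E°cell = +1.824 − (+0.000) = +1.824 V; balancing electrons gives n = 2.
ΔG° = −nFE°cell = −(2)(96485)(+1.824) J/mol = −352 kJ/mol.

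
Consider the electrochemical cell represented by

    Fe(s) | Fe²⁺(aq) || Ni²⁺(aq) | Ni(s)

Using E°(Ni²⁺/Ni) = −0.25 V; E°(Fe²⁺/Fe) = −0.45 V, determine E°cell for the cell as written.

+0.20 V

By convention the left-hand electrode in cell notation is the anode (oxidation) and the right-hand electrode is the cathode (reduction).
E°cell = E°(right) − E°(left) = −0.25 − (−0.45) = +0.20 V.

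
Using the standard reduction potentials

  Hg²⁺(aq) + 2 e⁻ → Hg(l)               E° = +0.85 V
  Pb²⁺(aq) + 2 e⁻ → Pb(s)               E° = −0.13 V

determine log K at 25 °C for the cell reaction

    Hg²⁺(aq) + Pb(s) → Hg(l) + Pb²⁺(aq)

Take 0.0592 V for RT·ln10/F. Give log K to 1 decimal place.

The Hg²⁺/Hg couple is reduced (cathode); E°cell = +0.85 − (−0.13) = +0.98 V with n = 2.
At equilibrium E = 0, so log K = nE°cell / 0.0592 = (2)(+0.98) / 0.0592 = 33.1.

log K = 33.1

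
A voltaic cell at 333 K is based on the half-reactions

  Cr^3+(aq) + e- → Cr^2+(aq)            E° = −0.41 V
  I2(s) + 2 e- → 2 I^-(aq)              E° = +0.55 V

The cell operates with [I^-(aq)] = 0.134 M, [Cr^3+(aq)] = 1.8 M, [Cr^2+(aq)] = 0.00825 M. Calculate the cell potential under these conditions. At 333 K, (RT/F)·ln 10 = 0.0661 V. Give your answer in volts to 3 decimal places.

Since E°(I₂/I⁻) > E°(Cr³⁺/Cr²⁺), I₂/I⁻ serves as the cathode.
E°cell = E°cat − E°an = +0.55 − (−0.41) = +0.96 V; n = 2.
For the overall reaction I2(s) + 2 Cr^2+(aq) → 2 I^-(aq) + 2 Cr^3+(aq), Q = ([I^-(aq)]^2·[Cr^3+(aq)]^2) / [Cr^2+(aq)]^2 = 855, giving log Q = 2.932.
E = E° − (0.0661/n)·log Q = +0.96 − (0.0661/2)(2.932) = +0.863 V.

+0.863 V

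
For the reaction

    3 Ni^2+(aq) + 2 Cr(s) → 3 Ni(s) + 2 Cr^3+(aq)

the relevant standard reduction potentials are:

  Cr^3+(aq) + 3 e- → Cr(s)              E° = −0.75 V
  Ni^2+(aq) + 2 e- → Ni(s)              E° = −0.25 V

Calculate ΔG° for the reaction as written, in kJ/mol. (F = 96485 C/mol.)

−289 kJ/mol

In the reaction as written Ni^2+(aq) is reduced, so the Ni²⁺/Ni couple is the cathode and Cr³⁺/Cr is the anode.
E°cell = −0.25 − (−0.75) = +0.50 V; balancing electrons gives n = 6.
ΔG° = −nFE°cell = −(6)(96485)(+0.50) J/mol = −289 kJ/mol.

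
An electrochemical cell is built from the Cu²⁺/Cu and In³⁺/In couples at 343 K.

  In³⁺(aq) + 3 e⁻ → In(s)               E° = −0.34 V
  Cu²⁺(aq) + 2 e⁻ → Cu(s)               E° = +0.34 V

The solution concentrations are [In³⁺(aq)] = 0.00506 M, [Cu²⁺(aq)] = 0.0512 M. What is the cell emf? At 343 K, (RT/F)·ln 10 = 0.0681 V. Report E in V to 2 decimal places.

Cu²⁺/Cu is reduced (cathode, E° = +0.34 V) and In³⁺/In is oxidized (anode).
E°cell = E°cat − E°an = +0.34 − (−0.34) = +0.68 V; n = 6.
The balanced reaction is 3 Cu²⁺(aq) + 2 In(s) → 3 Cu(s) + 2 In³⁺(aq), so Q = [In³⁺(aq)]^2 / [Cu²⁺(aq)]^3 = 0.191 and log Q = −0.720.
By the Nernst equation, E = +0.68 − (0.0681/6)·(−0.720) = +0.69 V.

+0.69 V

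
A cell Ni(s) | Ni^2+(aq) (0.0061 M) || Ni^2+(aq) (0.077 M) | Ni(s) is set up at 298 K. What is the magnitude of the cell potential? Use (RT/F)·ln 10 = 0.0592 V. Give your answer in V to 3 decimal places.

For a concentration cell E°cell = 0, since both electrodes use the same couple.
The compartment with the higher Ni^2+(aq) concentration (0.077 M) acts as the cathode; ions are reduced there and produced at the dilute (0.0061 M) anode.
With n = 2, Ecell = −(0.0592/2)·log([dilute]/[conc]) = −(0.0592/2)·log(0.0061/0.077) = +0.033 V.

0.033 V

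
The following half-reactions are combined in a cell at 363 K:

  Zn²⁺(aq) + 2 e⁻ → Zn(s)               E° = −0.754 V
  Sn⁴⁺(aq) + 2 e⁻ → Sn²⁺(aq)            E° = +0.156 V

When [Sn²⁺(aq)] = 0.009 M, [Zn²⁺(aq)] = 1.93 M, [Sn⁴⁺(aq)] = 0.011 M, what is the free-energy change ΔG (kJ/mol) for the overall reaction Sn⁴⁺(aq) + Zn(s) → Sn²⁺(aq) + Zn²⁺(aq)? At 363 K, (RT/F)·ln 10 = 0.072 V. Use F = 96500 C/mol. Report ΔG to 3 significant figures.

E°cell = +0.156 − (−0.754) = +0.910 V; the balanced reaction transfers n = 2 electrons.
The reaction quotient is ([Sn²⁺(aq)]·[Zn²⁺(aq)]) / [Sn⁴⁺(aq)] = 1.58; by Nernst, E = +0.910 − (0.072/2)(0.198) = +0.9029 V.
Finally ΔG = −nFE = −(2)(96500 C/mol)(+0.9029 V) = −174 kJ/mol.

−174 kJ/mol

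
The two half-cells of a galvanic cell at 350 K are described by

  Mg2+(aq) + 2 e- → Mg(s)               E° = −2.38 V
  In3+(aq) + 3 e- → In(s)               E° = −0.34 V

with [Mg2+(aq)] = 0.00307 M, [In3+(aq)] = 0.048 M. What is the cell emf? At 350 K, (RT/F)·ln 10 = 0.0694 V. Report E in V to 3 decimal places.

Since E°(In³⁺/In) > E°(Mg²⁺/Mg), In³⁺/In serves as the cathode.
The standard potential is −0.34 − (−2.38) = +2.04 V and the balanced reaction transfers n = 6 electrons.
For the overall reaction 2 In3+(aq) + 3 Mg(s) → 2 In(s) + 3 Mg2+(aq), Q = [Mg2+(aq)]^3 / [In3+(aq)]^2 = 1.26×10^−5, giving log Q = −4.901.
Applying E = E° − (RT ln10/nF)·log Q gives +2.04 − (0.0694/6)(−4.901) = +2.097 V.

+2.097 V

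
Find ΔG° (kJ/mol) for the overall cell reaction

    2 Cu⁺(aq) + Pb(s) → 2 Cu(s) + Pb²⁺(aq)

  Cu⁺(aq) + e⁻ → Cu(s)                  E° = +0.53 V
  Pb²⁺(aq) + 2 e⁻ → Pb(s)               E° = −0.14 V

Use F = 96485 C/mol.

−129 kJ/mol

In the reaction as written Cu⁺(aq) is reduced, so the Cu⁺/Cu couple is the cathode and Pb²⁺/Pb is the anode.
E°cell = +0.53 − (−0.14) = +0.67 V; balancing electrons gives n = 2.
ΔG° = −nFE°cell = −(2)(96485)(+0.67) J/mol = −129 kJ/mol.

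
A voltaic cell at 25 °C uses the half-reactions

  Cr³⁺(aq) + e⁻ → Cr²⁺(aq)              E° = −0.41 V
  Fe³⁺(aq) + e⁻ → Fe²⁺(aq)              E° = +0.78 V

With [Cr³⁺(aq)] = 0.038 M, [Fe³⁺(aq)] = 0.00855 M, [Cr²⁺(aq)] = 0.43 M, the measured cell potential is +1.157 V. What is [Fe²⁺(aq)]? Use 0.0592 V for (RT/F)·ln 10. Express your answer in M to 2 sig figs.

Fe³⁺/Fe²⁺ is the cathode (higher E°); E°cell = +0.78 − (−0.41) = +1.19 V with n = 1.
Rearranging E = E° − (0.0592/n)·log Q gives log Q = 1(+1.19 − (+1.157))/0.0592 = 0.557.
Balancing electrons gives Fe³⁺(aq) + Cr²⁺(aq) → Fe²⁺(aq) + Cr³⁺(aq); thus Q = ([Fe²⁺(aq)]·[Cr³⁺(aq)]) / ([Fe³⁺(aq)]·[Cr²⁺(aq)]).
Solving for the unknown gives log [Fe²⁺(aq)] = −0.457, so [Fe²⁺(aq)] ≈ 0.35 M.

0.35 M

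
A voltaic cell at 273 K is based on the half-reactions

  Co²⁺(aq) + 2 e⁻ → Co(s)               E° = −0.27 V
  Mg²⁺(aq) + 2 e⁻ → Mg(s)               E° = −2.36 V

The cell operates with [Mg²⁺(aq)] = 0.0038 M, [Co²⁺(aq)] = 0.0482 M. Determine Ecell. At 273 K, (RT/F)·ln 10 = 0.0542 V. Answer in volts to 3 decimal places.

Since E°(Co²⁺/Co) > E°(Mg²⁺/Mg), Co²⁺/Co serves as the cathode.
E°cell = −0.27 − (−2.36) = +2.09 V, with n = 2 electrons transferred.
The balanced reaction is Co²⁺(aq) + Mg(s) → Co(s) + Mg²⁺(aq), so Q = [Mg²⁺(aq)] / [Co²⁺(aq)] = 0.0788 and log Q = −1.103.
By the Nernst equation, E = +2.09 − (0.0542/2)·(−1.103) = +2.120 V.

+2.120 V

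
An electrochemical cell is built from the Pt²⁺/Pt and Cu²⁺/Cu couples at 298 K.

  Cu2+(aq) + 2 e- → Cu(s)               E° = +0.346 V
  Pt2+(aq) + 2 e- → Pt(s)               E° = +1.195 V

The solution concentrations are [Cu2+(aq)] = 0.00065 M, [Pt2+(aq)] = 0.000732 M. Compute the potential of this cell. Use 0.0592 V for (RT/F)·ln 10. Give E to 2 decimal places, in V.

+0.85 V

The Pt²⁺/Pt couple has the more positive E°, so it is the cathode; Cu²⁺/Cu is the anode.
E°cell = E°cat − E°an = +1.195 − (+0.346) = +0.849 V; n = 2.
The balanced reaction is Pt2+(aq) + Cu(s) → Pt(s) + Cu2+(aq), so Q = [Cu2+(aq)] / [Pt2+(aq)] = 0.888 and log Q = −0.052.
Applying E = E° − (RT ln10/nF)·log Q gives +0.849 − (0.0592/2)(−0.052) = +0.85 V.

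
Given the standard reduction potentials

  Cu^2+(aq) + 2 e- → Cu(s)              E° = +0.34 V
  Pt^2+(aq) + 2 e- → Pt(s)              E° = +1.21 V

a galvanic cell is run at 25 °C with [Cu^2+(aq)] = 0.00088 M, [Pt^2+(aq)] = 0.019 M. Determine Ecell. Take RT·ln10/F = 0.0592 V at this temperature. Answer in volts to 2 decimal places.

Since E°(Pt²⁺/Pt) > E°(Cu²⁺/Cu), Pt²⁺/Pt serves as the cathode.
The standard potential is +1.21 − (+0.34) = +0.87 V and the balanced reaction transfers n = 2 electrons.
For the overall reaction Pt^2+(aq) + Cu(s) → Pt(s) + Cu^2+(aq), Q = [Cu^2+(aq)] / [Pt^2+(aq)] = 0.0463, giving log Q = −1.334.
By the Nernst equation, E = +0.87 − (0.0592/2)·(−1.334) = +0.91 V.

+0.91 V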